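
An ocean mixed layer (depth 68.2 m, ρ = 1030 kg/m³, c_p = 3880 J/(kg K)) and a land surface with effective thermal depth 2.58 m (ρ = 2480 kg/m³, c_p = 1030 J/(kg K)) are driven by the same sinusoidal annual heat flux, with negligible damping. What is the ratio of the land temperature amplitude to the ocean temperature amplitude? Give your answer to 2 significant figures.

C_ocean = 1030 × 3880 × 68.2 = 2.73×10^8 J/(m²·K).
C_land = 2480 × 1030 × 2.58 = 6.59×10^6 J/(m²·K).
Undamped amplitude ∝ 1/C, so A_land/A_ocean = C_ocean/C_land = 41.4.

41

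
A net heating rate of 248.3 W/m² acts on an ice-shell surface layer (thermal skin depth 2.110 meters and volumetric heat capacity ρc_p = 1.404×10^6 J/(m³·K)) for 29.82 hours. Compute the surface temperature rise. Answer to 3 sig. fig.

Areal heat capacity C = ρc_p × D = 1.404×10^6 × 2.110 = 2.96×10^6 J m⁻² K⁻¹.
Net heat input Q = F Δt = 248.3 × (29.82 hours × 3600 s/hour) = 2.67×10^7 J/m².
ΔT = Q / C = 2.67×10^7 / 2.96×10^6 = 9.00 K.

9.00 K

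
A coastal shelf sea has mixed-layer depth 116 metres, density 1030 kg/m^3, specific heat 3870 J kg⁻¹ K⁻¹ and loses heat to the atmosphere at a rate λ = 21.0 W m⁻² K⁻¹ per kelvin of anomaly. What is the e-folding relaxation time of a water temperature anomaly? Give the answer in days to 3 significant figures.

255 days

Areal heat capacity C = ρ c_p D = 1030 × 3870 × 116 = 4.62×10^8 J m⁻² K⁻¹.
Relaxation time τ = C / λ = 4.62×10^8 / 21.0 = 2.20×10^7 s.
In days: 2.20×10^7 s / (86400 s/day) = 255 days.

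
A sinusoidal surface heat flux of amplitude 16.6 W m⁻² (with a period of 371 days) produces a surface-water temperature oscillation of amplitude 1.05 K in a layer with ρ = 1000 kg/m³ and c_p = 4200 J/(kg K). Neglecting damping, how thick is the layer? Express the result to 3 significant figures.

19.2 m

ω = 2π / 3.21×10^7 s = 1.96×10^-7 s⁻¹.
Required C = F₀ / (A ω) = 16.6 / (1.05 × 1.96×10^-7) = 8.07×10^7 J/(m²·K).
D = C / (ρ c_p) = 8.07×10^7 / (1000 × 4200) = 19.2 m.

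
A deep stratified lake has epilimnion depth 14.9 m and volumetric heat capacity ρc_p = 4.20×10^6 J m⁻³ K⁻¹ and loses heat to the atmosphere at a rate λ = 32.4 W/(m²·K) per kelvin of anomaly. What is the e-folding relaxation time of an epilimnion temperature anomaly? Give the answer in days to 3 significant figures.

Areal heat capacity C = ρc_p × D = 4.20×10^6 × 14.9 = 6.26×10^7 J/(m²·K).
Relaxation time τ = C / λ = 6.26×10^7 / 32.4 = 1.93×10^6 s.
In days: 1.93×10^6 s / (86400 s/day) = 22.4 days.

22.4 days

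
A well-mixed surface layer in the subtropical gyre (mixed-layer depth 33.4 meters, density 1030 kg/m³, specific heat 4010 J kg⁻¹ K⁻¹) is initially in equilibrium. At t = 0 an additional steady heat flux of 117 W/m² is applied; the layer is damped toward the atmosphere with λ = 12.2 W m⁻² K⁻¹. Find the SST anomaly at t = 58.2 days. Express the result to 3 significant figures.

Areal heat capacity C = ρ c_p D = 1030 × 4010 × 33.4 = 1.38×10^8 J/(m²·K).
τ = C / λ = 1.38×10^8 / 12.2 = 1.13×10^7 s.
Equilibrium anomaly ΔT_eq = F / λ = 117 / 12.2 = 9.59 K.
t = 58.2 days = 5.03×10^6 s, so t/τ = 0.445.
ΔT(t) = ΔT_eq (1 − e^(−t/τ)) = 9.59 × (1 − e^−0.445) = 3.44 K.

3.44 K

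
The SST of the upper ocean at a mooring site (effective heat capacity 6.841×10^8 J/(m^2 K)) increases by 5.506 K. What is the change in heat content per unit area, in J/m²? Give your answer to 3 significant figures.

Areal heat capacity C = 6.841×10^8 J/(m^2 K) (given).
ΔQ = C ΔT = 6.84×10^8 × 5.506 = 3.77×10^9 J/m².

3.77×10^9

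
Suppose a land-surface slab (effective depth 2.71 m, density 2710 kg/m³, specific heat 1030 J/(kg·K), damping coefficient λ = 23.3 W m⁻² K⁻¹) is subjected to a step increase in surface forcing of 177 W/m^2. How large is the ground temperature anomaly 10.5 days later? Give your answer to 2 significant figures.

7.1 K

Areal heat capacity C = ρ c_p D = 2710 × 1030 × 2.71 = 7.56×10^6 J/(m²·K).
τ = C / λ = 7.56×10^6 / 23.3 = 3.25×10^5 s.
Equilibrium anomaly ΔT_eq = F / λ = 177 / 23.3 = 7.60 K.
t = 10.5 days = 9.07×10^5 s, so t/τ = 2.79.
ΔT(t) = ΔT_eq (1 − e^(−t/τ)) = 7.60 × (1 − e^−2.79) = 7.13 K.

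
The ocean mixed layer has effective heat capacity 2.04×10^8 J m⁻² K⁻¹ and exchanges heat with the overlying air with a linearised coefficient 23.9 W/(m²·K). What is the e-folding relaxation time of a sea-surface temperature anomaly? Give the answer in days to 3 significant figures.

98.8 days

Areal heat capacity C = 2.04×10^8 J m⁻² K⁻¹ (given).
Relaxation time τ = C / λ = 2.04×10^8 / 23.9 = 8.54×10^6 s.
In days: 8.54×10^6 s / (86400 s/day) = 98.8 days.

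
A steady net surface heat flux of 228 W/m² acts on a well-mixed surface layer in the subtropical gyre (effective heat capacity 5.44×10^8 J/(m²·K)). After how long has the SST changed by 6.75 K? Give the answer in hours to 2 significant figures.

Areal heat capacity C = 5.44×10^8 J/(m²·K) (given).
Time required: Δt = C ΔT / F = 5.44×10^8 × 6.75 / 228 = 1.61×10^7 s.
In hours: 1.61×10^7 s / (3600 s/hour) = 4470 hours.

4500 hours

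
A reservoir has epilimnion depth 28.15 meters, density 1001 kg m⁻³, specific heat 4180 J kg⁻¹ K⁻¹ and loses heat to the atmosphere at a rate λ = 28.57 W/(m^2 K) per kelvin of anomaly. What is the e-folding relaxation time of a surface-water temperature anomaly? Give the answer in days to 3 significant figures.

Areal heat capacity C = ρ c_p D = 1001 × 4180 × 28.15 = 1.18×10^8 J m⁻² K⁻¹.
Relaxation time τ = C / λ = 1.18×10^8 / 28.57 = 4.12×10^6 s.
In days: 4.12×10^6 s / (86400 s/day) = 47.7 days.

47.7 days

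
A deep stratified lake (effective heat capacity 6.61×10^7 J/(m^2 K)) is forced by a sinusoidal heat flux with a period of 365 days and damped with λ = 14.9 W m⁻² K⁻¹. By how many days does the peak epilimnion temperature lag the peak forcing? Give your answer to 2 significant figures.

42 days

Areal heat capacity C = 6.61×10^7 J/(m^2 K) (given).
ω = 2π / 3.15×10^7 s = 1.99×10^-7 s⁻¹.
Phase lag φ = arctan(Cω/λ) = arctan(13.2/14.9) = 0.724 rad.
Time lag = φ / ω = 0.724 / 1.99×10^-7 = 3.63×10^6 s = 42.0 days.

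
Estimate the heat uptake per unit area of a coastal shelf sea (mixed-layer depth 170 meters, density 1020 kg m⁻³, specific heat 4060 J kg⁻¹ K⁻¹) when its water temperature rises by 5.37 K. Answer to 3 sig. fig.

Areal heat capacity C = ρ c_p D = 1020 × 4060 × 170 = 7.04×10^8 J/(m^2 K).
ΔQ = C ΔT = 7.04×10^8 × 5.37 = 3.78×10^9 J/m².

3.78×10^9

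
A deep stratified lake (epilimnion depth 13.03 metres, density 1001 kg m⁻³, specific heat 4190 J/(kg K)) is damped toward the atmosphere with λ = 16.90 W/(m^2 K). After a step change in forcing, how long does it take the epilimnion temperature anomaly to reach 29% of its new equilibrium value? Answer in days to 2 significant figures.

Areal heat capacity C = ρ c_p D = 1001 × 4190 × 13.03 = 5.47×10^7 J m⁻² K⁻¹.
τ = C / λ = 5.47×10^7 / 16.90 = 3.23×10^6 s.
Fraction reached: 1 − e^(−t/τ) = 0.29 ⇒ t = −τ ln(1 − 0.29) = τ × 0.342.
t = 1.11×10^6 s = 12.8 days.

13 days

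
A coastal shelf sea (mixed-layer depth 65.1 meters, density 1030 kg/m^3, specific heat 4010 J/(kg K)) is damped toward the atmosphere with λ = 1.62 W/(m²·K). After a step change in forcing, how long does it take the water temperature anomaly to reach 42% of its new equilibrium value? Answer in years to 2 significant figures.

2.9 years

Areal heat capacity C = ρ c_p D = 1030 × 4010 × 65.1 = 2.69×10^8 J m⁻² K⁻¹.
τ = C / λ = 2.69×10^8 / 1.62 = 1.66×10^8 s.
Fraction reached: 1 − e^(−t/τ) = 0.42 ⇒ t = −τ ln(1 − 0.42) = τ × 0.545.
t = 9.04×10^7 s = 2.86 years.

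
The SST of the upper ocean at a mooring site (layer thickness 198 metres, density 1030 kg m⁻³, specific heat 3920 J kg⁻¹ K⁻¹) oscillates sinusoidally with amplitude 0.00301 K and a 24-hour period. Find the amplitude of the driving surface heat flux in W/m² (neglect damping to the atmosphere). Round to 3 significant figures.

175

Areal heat capacity C = ρ c_p D = 1030 × 3920 × 198 = 7.99×10^8 J m⁻² K⁻¹.
ω = 2π / 86400 s = 7.27×10^-5 s⁻¹.
Cω = 7.99×10^8 × 7.27×10^-5 = 58100 W/(m²·K).
F₀ = A × Cω = 0.00301 × 58100 = 175 W/m².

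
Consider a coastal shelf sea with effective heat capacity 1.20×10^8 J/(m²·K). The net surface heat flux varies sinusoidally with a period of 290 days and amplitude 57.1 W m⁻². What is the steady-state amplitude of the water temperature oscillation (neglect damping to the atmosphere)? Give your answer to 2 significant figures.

Areal heat capacity C = 1.20×10^8 J/(m²·K) (given).
Angular frequency ω = 2π / T = 2π / 2.51×10^7 s = 2.51×10^-7 s⁻¹.
Cω = 1.20×10^8 × 2.51×10^-7 = 30.1 W/(m²·K).
Amplitude A = F₀ / (Cω) = 57.1 / 30.1 = 1.90 K.

1.9 K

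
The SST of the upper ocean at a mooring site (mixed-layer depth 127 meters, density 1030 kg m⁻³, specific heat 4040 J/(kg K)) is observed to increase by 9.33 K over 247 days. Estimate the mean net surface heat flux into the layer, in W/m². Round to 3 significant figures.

Areal heat capacity C = ρ c_p D = 1030 × 4040 × 127 = 5.28×10^8 J m⁻² K⁻¹.
Required heat per unit area: Q = C ΔT = 5.28×10^8 × 9.33 = 4.93×10^9 J/m².
Flux F = Q / Δt = 4.93×10^9 / 2.13×10^7 s = 231 W/m².

231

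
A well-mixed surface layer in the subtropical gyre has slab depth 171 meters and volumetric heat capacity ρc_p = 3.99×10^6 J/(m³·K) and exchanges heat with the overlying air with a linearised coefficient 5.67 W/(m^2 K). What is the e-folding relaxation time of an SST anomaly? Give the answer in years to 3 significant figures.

Areal heat capacity C = ρc_p × D = 3.99×10^6 × 171 = 6.82×10^8 J/(m²·K).
Relaxation time τ = C / λ = 6.82×10^8 / 5.67 = 1.20×10^8 s.
In years: 1.20×10^8 s / (3.156×10^7 s/year) = 3.81 years.

3.81 years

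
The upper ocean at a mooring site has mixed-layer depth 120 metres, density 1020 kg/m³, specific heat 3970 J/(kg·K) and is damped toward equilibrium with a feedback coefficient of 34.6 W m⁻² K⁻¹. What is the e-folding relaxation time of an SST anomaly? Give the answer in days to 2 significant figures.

160 days

Areal heat capacity C = ρ c_p D = 1020 × 3970 × 120 = 4.86×10^8 J/(m²·K).
Relaxation time τ = C / λ = 4.86×10^8 / 34.6 = 1.40×10^7 s.
In days: 1.40×10^7 s / (86400 s/day) = 163 days.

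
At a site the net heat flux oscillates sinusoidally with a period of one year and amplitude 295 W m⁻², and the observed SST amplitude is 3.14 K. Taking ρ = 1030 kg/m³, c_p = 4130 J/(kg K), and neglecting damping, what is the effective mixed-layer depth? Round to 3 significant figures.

111 m

ω = 2π / 3.15×10^7 s = 1.99×10^-7 s⁻¹.
Required C = F₀ / (A ω) = 295 / (3.14 × 1.99×10^-7) = 4.72×10^8 J/(m²·K).
D = C / (ρ c_p) = 4.72×10^8 / (1030 × 4130) = 111 m.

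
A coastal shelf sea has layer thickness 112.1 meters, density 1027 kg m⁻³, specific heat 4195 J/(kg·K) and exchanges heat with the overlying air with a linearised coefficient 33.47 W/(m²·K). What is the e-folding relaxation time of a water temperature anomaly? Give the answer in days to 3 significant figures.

Areal heat capacity C = ρ c_p D = 1027 × 4195 × 112.1 = 4.83×10^8 J m⁻² K⁻¹.
Relaxation time τ = C / λ = 4.83×10^8 / 33.47 = 1.44×10^7 s.
In days: 1.44×10^7 s / (86400 s/day) = 167 days.

167 days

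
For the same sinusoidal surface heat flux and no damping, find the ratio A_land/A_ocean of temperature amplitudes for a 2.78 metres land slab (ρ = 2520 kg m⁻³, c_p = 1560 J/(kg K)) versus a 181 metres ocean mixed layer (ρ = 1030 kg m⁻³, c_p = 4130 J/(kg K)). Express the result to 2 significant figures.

C_ocean = 1030 × 4130 × 181 = 7.70×10^8 J/(m²·K).
C_land = 2520 × 1560 × 2.78 = 1.09×10^7 J/(m²·K).
Undamped amplitude ∝ 1/C, so A_land/A_ocean = C_ocean/C_land = 70.5.

70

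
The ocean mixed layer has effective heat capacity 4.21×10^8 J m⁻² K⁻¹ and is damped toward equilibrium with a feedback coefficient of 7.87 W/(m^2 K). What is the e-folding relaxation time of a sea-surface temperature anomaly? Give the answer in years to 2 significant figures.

1.7 years

Areal heat capacity C = 4.21×10^8 J m⁻² K⁻¹ (given).
Relaxation time τ = C / λ = 4.21×10^8 / 7.87 = 5.35×10^7 s.
In years: 5.35×10^7 s / (3.156×10^7 s/year) = 1.70 years.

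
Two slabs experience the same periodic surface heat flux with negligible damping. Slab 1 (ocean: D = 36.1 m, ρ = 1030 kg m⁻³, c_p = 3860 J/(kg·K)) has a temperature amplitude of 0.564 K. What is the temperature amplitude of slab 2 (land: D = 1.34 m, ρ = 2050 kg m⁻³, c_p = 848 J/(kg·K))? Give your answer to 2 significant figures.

35 K

C_ocean = 1.44×10^8 J/(m²·K); C_land = 2.33×10^6 J/(m²·K).
A ∝ 1/C ⇒ A_land = A_ocean × C_ocean/C_land = 0.564 × 61.6 = 34.8 K.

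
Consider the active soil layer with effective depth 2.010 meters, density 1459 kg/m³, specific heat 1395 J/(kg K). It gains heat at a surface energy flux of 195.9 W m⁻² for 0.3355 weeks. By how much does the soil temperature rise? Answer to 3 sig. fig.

Areal heat capacity C = ρ c_p D = 1459 × 1395 × 2.010 = 4.09×10^6 J/(m²·K).
Net heat input Q = F Δt = 195.9 × (0.3355 weeks × 6.048×10^5 s/week) = 3.98×10^7 J/m².
ΔT = Q / C = 3.98×10^7 / 4.09×10^6 = 9.72 K.

9.72 K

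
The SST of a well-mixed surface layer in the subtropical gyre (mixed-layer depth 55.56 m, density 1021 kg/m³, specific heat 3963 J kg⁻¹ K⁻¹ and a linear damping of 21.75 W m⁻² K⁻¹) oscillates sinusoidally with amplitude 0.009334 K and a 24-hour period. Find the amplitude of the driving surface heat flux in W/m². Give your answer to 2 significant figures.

150

Areal heat capacity C = ρ c_p D = 1021 × 3963 × 55.56 = 2.25×10^8 J m⁻² K⁻¹.
ω = 2π / 86400 s = 7.27×10^-5 s⁻¹.
√((Cω)² + λ²) = √((16300)² + 21.75²) = 16300 W/(m²·K).
F₀ = A × √((Cω)²+λ²) = 0.009334 × 16300 = 153 W/m².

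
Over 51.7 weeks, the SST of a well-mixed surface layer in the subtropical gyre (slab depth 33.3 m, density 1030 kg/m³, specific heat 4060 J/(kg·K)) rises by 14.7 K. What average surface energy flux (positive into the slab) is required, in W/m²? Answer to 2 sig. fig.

Areal heat capacity C = ρ c_p D = 1030 × 4060 × 33.3 = 1.39×10^8 J/(m^2 K).
Required heat per unit area: Q = C ΔT = 1.39×10^8 × 14.7 = 2.05×10^9 J/m².
Flux F = Q / Δt = 2.05×10^9 / 3.13×10^7 s = 65.5 W/m².

65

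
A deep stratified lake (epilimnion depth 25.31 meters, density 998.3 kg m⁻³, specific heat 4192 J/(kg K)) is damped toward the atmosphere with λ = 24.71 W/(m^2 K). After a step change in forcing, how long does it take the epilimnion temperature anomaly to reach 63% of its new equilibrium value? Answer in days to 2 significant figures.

Areal heat capacity C = ρ c_p D = 998.3 × 4192 × 25.31 = 1.06×10^8 J/(m^2 K).
τ = C / λ = 1.06×10^8 / 24.71 = 4.29×10^6 s.
Fraction reached: 1 − e^(−t/τ) = 0.63 ⇒ t = −τ ln(1 − 0.63) = τ × 0.994.
t = 4.26×10^6 s = 49.3 days.

49 days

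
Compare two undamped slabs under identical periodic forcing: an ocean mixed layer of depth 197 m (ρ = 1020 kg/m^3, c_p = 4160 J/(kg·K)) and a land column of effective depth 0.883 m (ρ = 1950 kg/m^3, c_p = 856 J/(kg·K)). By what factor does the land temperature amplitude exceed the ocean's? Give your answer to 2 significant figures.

570

C_ocean = 1020 × 4160 × 197 = 8.36×10^8 J/(m²·K).
C_land = 1950 × 856 × 0.883 = 1.47×10^6 J/(m²·K).
Undamped amplitude ∝ 1/C, so A_land/A_ocean = C_ocean/C_land = 567.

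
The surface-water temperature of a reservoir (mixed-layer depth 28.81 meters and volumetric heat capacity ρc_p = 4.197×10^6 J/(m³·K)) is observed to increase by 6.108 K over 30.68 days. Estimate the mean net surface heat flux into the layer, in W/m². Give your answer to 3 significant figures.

279

Areal heat capacity C = ρc_p × D = 4.197×10^6 × 28.81 = 1.21×10^8 J m⁻² K⁻¹.
Required heat per unit area: Q = C ΔT = 1.21×10^8 × 6.108 = 7.39×10^8 J/m².
Flux F = Q / Δt = 7.39×10^8 / 2.65×10^6 s = 279 W/m².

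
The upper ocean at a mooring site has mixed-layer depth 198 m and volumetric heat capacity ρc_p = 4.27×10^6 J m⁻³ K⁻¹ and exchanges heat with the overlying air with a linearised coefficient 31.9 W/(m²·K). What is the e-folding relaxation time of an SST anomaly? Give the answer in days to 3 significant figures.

307 days

Areal heat capacity C = ρc_p × D = 4.27×10^6 × 198 = 8.45×10^8 J/(m²·K).
Relaxation time τ = C / λ = 8.45×10^8 / 31.9 = 2.65×10^7 s.
In days: 2.65×10^7 s / (86400 s/day) = 307 days.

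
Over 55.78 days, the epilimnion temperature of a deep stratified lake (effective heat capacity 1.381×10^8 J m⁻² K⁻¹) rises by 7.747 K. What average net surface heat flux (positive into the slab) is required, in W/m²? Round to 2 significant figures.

Areal heat capacity C = 1.381×10^8 J m⁻² K⁻¹ (given).
Required heat per unit area: Q = C ΔT = 1.38×10^8 × 7.747 = 1.07×10^9 J/m².
Flux F = Q / Δt = 1.07×10^9 / 4.82×10^6 s = 222 W/m².

220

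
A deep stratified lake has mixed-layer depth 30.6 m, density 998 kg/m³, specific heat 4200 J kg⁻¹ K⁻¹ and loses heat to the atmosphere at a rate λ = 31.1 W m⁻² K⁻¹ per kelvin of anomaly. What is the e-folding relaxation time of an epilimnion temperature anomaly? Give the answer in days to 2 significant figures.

48 days

Areal heat capacity C = ρ c_p D = 998 × 4200 × 30.6 = 1.28×10^8 J/(m²·K).
Relaxation time τ = C / λ = 1.28×10^8 / 31.1 = 4.12×10^6 s.
In days: 4.12×10^6 s / (86400 s/day) = 47.7 days.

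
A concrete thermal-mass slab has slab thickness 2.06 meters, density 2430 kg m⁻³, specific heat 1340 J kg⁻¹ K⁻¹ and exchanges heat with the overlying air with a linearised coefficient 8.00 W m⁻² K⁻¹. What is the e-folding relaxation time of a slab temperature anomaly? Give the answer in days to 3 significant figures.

Areal heat capacity C = ρ c_p D = 2430 × 1340 × 2.06 = 6.71×10^6 J/(m^2 K).
Relaxation time τ = C / λ = 6.71×10^6 / 8.00 = 8.38×10^5 s.
In days: 8.38×10^5 s / (86400 s/day) = 9.70 days.

9.70 days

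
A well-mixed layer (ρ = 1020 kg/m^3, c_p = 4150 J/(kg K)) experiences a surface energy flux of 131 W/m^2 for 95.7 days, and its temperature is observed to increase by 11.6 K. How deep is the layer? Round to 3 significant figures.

22.1 m

Heat input Q = F Δt = 131 × 8.27×10^6 s = 1.08×10^9 J/m².
Required areal heat capacity C = Q / ΔT = 9.34×10^7 J/(m²·K).
Depth D = C / (ρ c_p) = 9.34×10^7 / (1020 × 4150) = 22.1 m.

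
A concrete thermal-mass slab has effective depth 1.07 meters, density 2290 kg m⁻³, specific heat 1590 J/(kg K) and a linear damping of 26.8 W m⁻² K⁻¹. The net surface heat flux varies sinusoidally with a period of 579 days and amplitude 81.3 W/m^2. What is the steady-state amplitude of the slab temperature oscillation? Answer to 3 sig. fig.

Areal heat capacity C = ρ c_p D = 2290 × 1590 × 1.07 = 3.90×10^6 J/(m²·K).
Angular frequency ω = 2π / T = 2π / 5.00×10^7 s = 1.26×10^-7 s⁻¹.
√((Cω)² + λ²) = √((0.489)² + 26.8²) = 26.8 W/(m²·K).
Amplitude A = F₀ / √((Cω)²+λ²) = 81.3 / 26.8 = 3.03 K.

3.03 K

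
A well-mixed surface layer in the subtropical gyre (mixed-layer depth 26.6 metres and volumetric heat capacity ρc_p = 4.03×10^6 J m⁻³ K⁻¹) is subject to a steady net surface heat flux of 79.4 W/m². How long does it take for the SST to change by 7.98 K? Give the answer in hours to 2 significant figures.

3000 hours

Areal heat capacity C = ρc_p × D = 4.03×10^6 × 26.6 = 1.07×10^8 J m⁻² K⁻¹.
Time required: Δt = C ΔT / F = 1.07×10^8 × 7.98 / 79.4 = 1.08×10^7 s.
In hours: 1.08×10^7 s / (3600 s/hour) = 2990 hours.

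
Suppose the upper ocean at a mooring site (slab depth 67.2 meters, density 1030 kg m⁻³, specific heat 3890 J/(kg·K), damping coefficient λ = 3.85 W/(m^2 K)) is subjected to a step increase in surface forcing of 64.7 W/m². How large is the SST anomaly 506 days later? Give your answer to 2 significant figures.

7.8 K

Areal heat capacity C = ρ c_p D = 1030 × 3890 × 67.2 = 2.69×10^8 J/(m^2 K).
τ = C / λ = 2.69×10^8 / 3.85 = 6.99×10^7 s.
Equilibrium anomaly ΔT_eq = F / λ = 64.7 / 3.85 = 16.8 K.
t = 506 days = 4.37×10^7 s, so t/τ = 0.625.
ΔT(t) = ΔT_eq (1 − e^(−t/τ)) = 16.8 × (1 − e^−0.625) = 7.81 K.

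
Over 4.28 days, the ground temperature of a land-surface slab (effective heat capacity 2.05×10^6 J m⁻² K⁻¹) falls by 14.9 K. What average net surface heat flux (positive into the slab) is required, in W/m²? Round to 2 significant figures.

Areal heat capacity C = 2.05×10^6 J m⁻² K⁻¹ (given).
Required heat per unit area: Q = C ΔT = 2.05×10^6 × -14.9 = -3.05×10^7 J/m².
Flux F = Q / Δt = -3.05×10^7 / 3.70×10^5 s = -82.6 W/m².

-83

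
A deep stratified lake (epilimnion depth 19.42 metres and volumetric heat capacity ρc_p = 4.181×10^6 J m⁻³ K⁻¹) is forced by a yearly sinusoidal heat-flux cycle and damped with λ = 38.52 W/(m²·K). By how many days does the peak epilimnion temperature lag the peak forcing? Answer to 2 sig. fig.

23 days

Areal heat capacity C = ρc_p × D = 4.181×10^6 × 19.42 = 8.12×10^7 J m⁻² K⁻¹.
ω = 2π / 3.15×10^7 s = 1.99×10^-7 s⁻¹.
Phase lag φ = arctan(Cω/λ) = arctan(16.2/38.52) = 0.398 rad.
Time lag = φ / ω = 0.398 / 1.99×10^-7 = 2.00×10^6 s = 23.1 days.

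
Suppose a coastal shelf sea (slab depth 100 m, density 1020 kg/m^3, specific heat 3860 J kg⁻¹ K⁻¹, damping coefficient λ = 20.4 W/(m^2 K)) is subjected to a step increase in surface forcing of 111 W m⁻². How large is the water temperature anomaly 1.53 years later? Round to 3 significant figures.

Areal heat capacity C = ρ c_p D = 1020 × 3860 × 100 = 3.94×10^8 J/(m²·K).
τ = C / λ = 3.94×10^8 / 20.4 = 1.93×10^7 s.
Equilibrium anomaly ΔT_eq = F / λ = 111 / 20.4 = 5.44 K.
t = 1.53 years = 4.83×10^7 s, so t/τ = 2.50.
ΔT(t) = ΔT_eq (1 − e^(−t/τ)) = 5.44 × (1 − e^−2.50) = 5.00 K.

5.00 K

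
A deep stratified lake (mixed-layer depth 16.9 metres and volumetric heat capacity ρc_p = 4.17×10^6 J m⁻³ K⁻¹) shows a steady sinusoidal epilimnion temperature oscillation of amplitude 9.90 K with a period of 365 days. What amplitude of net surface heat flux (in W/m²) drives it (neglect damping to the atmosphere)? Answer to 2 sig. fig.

140

Areal heat capacity C = ρc_p × D = 4.17×10^6 × 16.9 = 7.05×10^7 J/(m^2 K).
ω = 2π / 3.15×10^7 s = 1.99×10^-7 s⁻¹.
Cω = 7.05×10^7 × 1.99×10^-7 = 14.0 W/(m²·K).
F₀ = A × Cω = 9.90 × 14.0 = 139 W/m².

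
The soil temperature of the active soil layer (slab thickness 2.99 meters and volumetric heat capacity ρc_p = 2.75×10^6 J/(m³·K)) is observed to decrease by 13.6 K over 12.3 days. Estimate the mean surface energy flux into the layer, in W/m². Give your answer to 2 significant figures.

-110

Areal heat capacity C = ρc_p × D = 2.75×10^6 × 2.99 = 8.22×10^6 J/(m²·K).
Required heat per unit area: Q = C ΔT = 8.22×10^6 × -13.6 = -1.12×10^8 J/m².
Flux F = Q / Δt = -1.12×10^8 / 1.06×10^6 s = -105 W/m².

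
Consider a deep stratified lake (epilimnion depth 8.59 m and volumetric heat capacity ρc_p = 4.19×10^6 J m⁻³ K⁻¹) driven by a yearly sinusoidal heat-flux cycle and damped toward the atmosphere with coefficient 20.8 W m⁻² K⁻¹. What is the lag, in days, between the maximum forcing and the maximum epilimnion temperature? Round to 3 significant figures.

Areal heat capacity C = ρc_p × D = 4.19×10^6 × 8.59 = 3.60×10^7 J/(m^2 K).
ω = 2π / 3.15×10^7 s = 1.99×10^-7 s⁻¹.
Phase lag φ = arctan(Cω/λ) = arctan(7.17/20.8) = 0.332 rad.
Time lag = φ / ω = 0.332 / 1.99×10^-7 = 1.67×10^6 s = 19.3 days.

19.3 days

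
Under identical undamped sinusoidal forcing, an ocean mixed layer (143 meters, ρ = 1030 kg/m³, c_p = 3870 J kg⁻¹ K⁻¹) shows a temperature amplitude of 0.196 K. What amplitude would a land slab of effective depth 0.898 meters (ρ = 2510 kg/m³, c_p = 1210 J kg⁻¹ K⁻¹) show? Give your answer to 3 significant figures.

41.0 K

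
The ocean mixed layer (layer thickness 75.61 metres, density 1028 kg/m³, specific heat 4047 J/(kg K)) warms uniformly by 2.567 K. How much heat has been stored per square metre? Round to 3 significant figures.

8.07×10^8

Areal heat capacity C = ρ c_p D = 1028 × 4047 × 75.61 = 3.15×10^8 J/(m^2 K).
ΔQ = C ΔT = 3.15×10^8 × 2.567 = 8.07×10^8 J/m².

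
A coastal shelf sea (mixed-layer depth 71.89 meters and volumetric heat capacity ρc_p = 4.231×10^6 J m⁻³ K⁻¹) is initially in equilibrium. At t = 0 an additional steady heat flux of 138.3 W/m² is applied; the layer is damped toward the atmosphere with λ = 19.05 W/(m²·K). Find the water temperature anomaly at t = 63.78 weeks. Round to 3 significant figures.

6.61 K

Areal heat capacity C = ρc_p × D = 4.231×10^6 × 71.89 = 3.04×10^8 J/(m^2 K).
τ = C / λ = 3.04×10^8 / 19.05 = 1.60×10^7 s.
Equilibrium anomaly ΔT_eq = F / λ = 138.3 / 19.05 = 7.26 K.
t = 63.78 weeks = 3.86×10^7 s, so t/τ = 2.42.
ΔT(t) = ΔT_eq (1 − e^(−t/τ)) = 7.26 × (1 − e^−2.42) = 6.61 K.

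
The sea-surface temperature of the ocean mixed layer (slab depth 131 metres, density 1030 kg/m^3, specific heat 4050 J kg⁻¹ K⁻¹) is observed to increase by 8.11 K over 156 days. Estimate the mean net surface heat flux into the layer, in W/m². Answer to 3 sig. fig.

Areal heat capacity C = ρ c_p D = 1030 × 4050 × 131 = 5.46×10^8 J m⁻² K⁻¹.
Required heat per unit area: Q = C ΔT = 5.46×10^8 × 8.11 = 4.43×10^9 J/m².
Flux F = Q / Δt = 4.43×10^9 / 1.35×10^7 s = 329 W/m².

329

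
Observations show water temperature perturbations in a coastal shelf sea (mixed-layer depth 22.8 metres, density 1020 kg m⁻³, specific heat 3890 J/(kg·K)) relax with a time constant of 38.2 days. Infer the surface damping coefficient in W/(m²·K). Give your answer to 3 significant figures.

Areal heat capacity C = ρ c_p D = 1020 × 3890 × 22.8 = 9.05×10^7 J m⁻² K⁻¹.
τ = 38.2 days = 3.30×10^6 s.
λ = C / τ = 9.05×10^7 / 3.30×10^6 = 27.4 W/(m²·K).

27.4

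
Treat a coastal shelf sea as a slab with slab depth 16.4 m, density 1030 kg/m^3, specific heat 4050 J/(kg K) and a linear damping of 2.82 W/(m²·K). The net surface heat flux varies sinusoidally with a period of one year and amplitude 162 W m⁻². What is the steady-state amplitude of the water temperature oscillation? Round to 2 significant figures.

12 K

Areal heat capacity C = ρ c_p D = 1030 × 4050 × 16.4 = 6.84×10^7 J/(m²·K).
Angular frequency ω = 2π / T = 2π / 3.15×10^7 s = 1.99×10^-7 s⁻¹.
√((Cω)² + λ²) = √((13.6)² + 2.82²) = 13.9 W/(m²·K).
Amplitude A = F₀ / √((Cω)²+λ²) = 162 / 13.9 = 11.6 K.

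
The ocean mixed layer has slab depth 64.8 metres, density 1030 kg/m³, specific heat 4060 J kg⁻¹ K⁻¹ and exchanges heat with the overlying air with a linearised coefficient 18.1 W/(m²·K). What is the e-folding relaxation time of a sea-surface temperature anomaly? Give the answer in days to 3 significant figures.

173 days

Areal heat capacity C = ρ c_p D = 1030 × 4060 × 64.8 = 2.71×10^8 J m⁻² K⁻¹.
Relaxation time τ = C / λ = 2.71×10^8 / 18.1 = 1.50×10^7 s.
In days: 1.50×10^7 s / (86400 s/day) = 173 days.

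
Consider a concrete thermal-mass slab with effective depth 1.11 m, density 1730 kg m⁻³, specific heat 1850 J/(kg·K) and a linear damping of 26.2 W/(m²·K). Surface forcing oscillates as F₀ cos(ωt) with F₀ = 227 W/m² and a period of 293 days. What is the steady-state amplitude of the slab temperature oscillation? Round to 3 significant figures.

8.66 K

Areal heat capacity C = ρ c_p D = 1730 × 1850 × 1.11 = 3.55×10^6 J/(m²·K).
Angular frequency ω = 2π / T = 2π / 2.53×10^7 s = 2.48×10^-7 s⁻¹.
√((Cω)² + λ²) = √((0.882)² + 26.2²) = 26.2 W/(m²·K).
Amplitude A = F₀ / √((Cω)²+λ²) = 227 / 26.2 = 8.66 K.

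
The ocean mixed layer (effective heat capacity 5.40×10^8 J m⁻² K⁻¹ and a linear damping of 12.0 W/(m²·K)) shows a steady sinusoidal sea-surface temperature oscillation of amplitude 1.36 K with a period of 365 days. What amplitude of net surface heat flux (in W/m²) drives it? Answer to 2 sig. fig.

Areal heat capacity C = 5.40×10^8 J m⁻² K⁻¹ (given).
ω = 2π / 3.15×10^7 s = 1.99×10^-7 s⁻¹.
√((Cω)² + λ²) = √((108)² + 12.0²) = 108 W/(m²·K).
F₀ = A × √((Cω)²+λ²) = 1.36 × 108 = 147 W/m².

150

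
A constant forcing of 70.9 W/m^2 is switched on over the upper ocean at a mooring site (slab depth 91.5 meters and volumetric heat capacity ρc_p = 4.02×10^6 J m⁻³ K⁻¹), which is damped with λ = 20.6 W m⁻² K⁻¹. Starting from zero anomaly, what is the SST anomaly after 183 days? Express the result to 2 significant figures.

Areal heat capacity C = ρc_p × D = 4.02×10^6 × 91.5 = 3.68×10^8 J/(m^2 K).
τ = C / λ = 3.68×10^8 / 20.6 = 1.79×10^7 s.
Equilibrium anomaly ΔT_eq = F / λ = 70.9 / 20.6 = 3.44 K.
t = 183 days = 1.58×10^7 s, so t/τ = 0.885.
ΔT(t) = ΔT_eq (1 − e^(−t/τ)) = 3.44 × (1 − e^−0.885) = 2.02 K.

2.0 K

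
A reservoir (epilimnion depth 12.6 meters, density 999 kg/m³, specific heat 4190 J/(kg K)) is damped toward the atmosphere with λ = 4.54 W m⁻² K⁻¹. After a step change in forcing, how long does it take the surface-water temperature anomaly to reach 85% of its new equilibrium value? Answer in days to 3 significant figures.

255 days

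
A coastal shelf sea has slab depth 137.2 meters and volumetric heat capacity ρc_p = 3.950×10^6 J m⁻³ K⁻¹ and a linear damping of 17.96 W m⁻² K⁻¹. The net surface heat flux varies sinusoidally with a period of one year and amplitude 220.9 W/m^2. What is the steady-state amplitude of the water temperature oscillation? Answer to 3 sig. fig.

Areal heat capacity C = ρc_p × D = 3.950×10^6 × 137.2 = 5.42×10^8 J/(m²·K).
Angular frequency ω = 2π / T = 2π / 3.15×10^7 s = 1.99×10^-7 s⁻¹.
√((Cω)² + λ²) = √((108)² + 17.96²) = 109 W/(m²·K).
Amplitude A = F₀ / √((Cω)²+λ²) = 220.9 / 109 = 2.02 K.

2.02 K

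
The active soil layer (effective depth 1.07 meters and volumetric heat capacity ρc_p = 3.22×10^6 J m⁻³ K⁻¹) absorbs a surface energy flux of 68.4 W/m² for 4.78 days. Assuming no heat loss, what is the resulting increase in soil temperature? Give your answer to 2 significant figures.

Areal heat capacity C = ρc_p × D = 3.22×10^6 × 1.07 = 3.45×10^6 J/(m^2 K).
Net heat input Q = F Δt = 68.4 × (4.78 days × 86400 s/day) = 2.82×10^7 J/m².
ΔT = Q / C = 2.82×10^7 / 3.45×10^6 = 8.20 K.

8.2 K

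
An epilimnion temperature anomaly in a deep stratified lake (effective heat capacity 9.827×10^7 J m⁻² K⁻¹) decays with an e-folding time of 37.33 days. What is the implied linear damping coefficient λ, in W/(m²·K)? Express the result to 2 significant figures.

30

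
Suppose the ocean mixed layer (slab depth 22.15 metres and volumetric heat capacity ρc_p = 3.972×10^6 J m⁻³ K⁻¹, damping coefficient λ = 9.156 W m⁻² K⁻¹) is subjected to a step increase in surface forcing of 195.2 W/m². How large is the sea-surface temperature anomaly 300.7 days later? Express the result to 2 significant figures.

Areal heat capacity C = ρc_p × D = 3.972×10^6 × 22.15 = 8.80×10^7 J/(m^2 K).
τ = C / λ = 8.80×10^7 / 9.156 = 9.61×10^6 s.
Equilibrium anomaly ΔT_eq = F / λ = 195.2 / 9.156 = 21.3 K.
t = 300.7 days = 2.60×10^7 s, so t/τ = 2.70.
ΔT(t) = ΔT_eq (1 − e^(−t/τ)) = 21.3 × (1 − e^−2.70) = 19.9 K.

20 K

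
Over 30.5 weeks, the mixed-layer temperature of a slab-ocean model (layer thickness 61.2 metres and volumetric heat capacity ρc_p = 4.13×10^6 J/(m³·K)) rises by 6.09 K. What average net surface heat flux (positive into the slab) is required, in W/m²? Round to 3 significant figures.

83.4

Areal heat capacity C = ρc_p × D = 4.13×10^6 × 61.2 = 2.53×10^8 J m⁻² K⁻¹.
Required heat per unit area: Q = C ΔT = 2.53×10^8 × 6.09 = 1.54×10^9 J/m².
Flux F = Q / Δt = 1.54×10^9 / 1.84×10^7 s = 83.4 W/m².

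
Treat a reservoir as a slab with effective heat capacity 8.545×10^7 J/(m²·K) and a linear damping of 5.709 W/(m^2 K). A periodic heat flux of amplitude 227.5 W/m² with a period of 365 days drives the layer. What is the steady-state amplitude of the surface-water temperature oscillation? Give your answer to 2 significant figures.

Areal heat capacity C = 8.545×10^7 J/(m²·K) (given).
Angular frequency ω = 2π / T = 2π / 3.15×10^7 s = 1.99×10^-7 s⁻¹.
√((Cω)² + λ²) = √((17.0)² + 5.709²) = 18.0 W/(m²·K).
Amplitude A = F₀ / √((Cω)²+λ²) = 227.5 / 18.0 = 12.7 K.

13 K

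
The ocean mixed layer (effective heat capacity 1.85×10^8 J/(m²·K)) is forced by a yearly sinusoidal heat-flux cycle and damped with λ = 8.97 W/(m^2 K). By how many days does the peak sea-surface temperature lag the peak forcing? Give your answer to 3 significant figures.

77.4 days

Areal heat capacity C = 1.85×10^8 J/(m²·K) (given).
ω = 2π / 3.15×10^7 s = 1.99×10^-7 s⁻¹.
Phase lag φ = arctan(Cω/λ) = arctan(36.9/8.97) = 1.33 rad.
Time lag = φ / ω = 1.33 / 1.99×10^-7 = 6.69×10^6 s = 77.4 days.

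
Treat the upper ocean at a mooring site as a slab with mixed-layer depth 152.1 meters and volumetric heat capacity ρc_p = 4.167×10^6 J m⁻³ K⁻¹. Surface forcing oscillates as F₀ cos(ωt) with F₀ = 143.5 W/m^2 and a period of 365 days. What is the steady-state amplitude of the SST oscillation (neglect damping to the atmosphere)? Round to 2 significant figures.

Areal heat capacity C = ρc_p × D = 4.167×10^6 × 152.1 = 6.34×10^8 J/(m²·K).
Angular frequency ω = 2π / T = 2π / 3.15×10^7 s = 1.99×10^-7 s⁻¹.
Cω = 6.34×10^8 × 1.99×10^-7 = 126 W/(m²·K).
Amplitude A = F₀ / (Cω) = 143.5 / 126 = 1.14 K.

1.1 K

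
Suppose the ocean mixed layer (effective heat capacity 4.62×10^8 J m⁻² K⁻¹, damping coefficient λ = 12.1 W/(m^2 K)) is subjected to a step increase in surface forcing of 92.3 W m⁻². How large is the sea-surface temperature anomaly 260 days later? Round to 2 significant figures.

3.4 K

Areal heat capacity C = 4.62×10^8 J m⁻² K⁻¹ (given).
τ = C / λ = 4.62×10^8 / 12.1 = 3.82×10^7 s.
Equilibrium anomaly ΔT_eq = F / λ = 92.3 / 12.1 = 7.63 K.
t = 260 days = 2.25×10^7 s, so t/τ = 0.588.
ΔT(t) = ΔT_eq (1 − e^(−t/τ)) = 7.63 × (1 − e^−0.588) = 3.39 K.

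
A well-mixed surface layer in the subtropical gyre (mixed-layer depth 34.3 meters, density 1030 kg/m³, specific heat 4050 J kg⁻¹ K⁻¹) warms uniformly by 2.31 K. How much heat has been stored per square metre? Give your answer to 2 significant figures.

Areal heat capacity C = ρ c_p D = 1030 × 4050 × 34.3 = 1.43×10^8 J m⁻² K⁻¹.
ΔQ = C ΔT = 1.43×10^8 × 2.31 = 3.31×10^8 J/m².

3.3×10^8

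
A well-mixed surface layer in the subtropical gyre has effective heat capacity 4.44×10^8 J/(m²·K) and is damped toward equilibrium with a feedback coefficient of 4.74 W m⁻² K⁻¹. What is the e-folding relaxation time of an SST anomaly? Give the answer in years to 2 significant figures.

3.0 years

Areal heat capacity C = 4.44×10^8 J/(m²·K) (given).
Relaxation time τ = C / λ = 4.44×10^8 / 4.74 = 9.37×10^7 s.
In years: 9.37×10^7 s / (3.156×10^7 s/year) = 2.97 years.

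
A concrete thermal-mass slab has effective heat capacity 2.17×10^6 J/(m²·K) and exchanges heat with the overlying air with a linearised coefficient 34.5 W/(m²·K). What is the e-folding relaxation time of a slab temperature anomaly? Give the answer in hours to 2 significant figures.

17 hours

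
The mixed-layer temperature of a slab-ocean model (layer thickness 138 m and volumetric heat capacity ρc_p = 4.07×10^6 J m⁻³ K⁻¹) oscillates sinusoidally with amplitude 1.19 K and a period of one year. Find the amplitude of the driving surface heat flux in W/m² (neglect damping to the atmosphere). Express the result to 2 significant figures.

130

Areal heat capacity C = ρc_p × D = 4.07×10^6 × 138 = 5.62×10^8 J/(m^2 K).
ω = 2π / 3.15×10^7 s = 1.99×10^-7 s⁻¹.
Cω = 5.62×10^8 × 1.99×10^-7 = 112 W/(m²·K).
F₀ = A × Cω = 1.19 × 112 = 133 W/m².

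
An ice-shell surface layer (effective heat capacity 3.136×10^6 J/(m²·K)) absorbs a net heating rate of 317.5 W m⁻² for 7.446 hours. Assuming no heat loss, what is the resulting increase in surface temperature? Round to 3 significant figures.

2.71 K

Areal heat capacity C = 3.136×10^6 J/(m²·K) (given).
Net heat input Q = F Δt = 317.5 × (7.446 hours × 3600 s/hour) = 8.51×10^6 J/m².
ΔT = Q / C = 8.51×10^6 / 3.14×10^6 = 2.71 K.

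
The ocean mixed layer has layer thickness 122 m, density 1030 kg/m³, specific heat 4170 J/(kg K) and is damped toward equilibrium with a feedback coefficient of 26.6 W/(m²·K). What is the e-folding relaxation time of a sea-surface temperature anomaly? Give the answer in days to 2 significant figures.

230 days

Areal heat capacity C = ρ c_p D = 1030 × 4170 × 122 = 5.24×10^8 J/(m²·K).
Relaxation time τ = C / λ = 5.24×10^8 / 26.6 = 1.97×10^7 s.
In days: 1.97×10^7 s / (86400 s/day) = 228 days.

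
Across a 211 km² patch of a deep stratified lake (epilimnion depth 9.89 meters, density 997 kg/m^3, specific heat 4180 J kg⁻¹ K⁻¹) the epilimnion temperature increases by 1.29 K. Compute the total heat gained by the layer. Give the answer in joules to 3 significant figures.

Areal heat capacity C = ρ c_p D = 997 × 4180 × 9.89 = 4.12×10^7 J/(m²·K).
Heat per unit area: q = C ΔT = 4.12×10^7 × 1.29 = 5.32×10^7 J/m².
Total heat: Q = q × A = 5.32×10^7 × (211 × 10⁶ m²) = 1.12×10^16 J.

1.12×10^16 J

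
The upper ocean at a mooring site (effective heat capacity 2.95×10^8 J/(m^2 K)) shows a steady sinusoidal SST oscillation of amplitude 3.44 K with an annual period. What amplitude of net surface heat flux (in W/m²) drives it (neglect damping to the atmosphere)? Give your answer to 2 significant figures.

Areal heat capacity C = 2.95×10^8 J/(m^2 K) (given).
ω = 2π / 3.15×10^7 s = 1.99×10^-7 s⁻¹.
Cω = 2.95×10^8 × 1.99×10^-7 = 58.8 W/(m²·K).
F₀ = A × Cω = 3.44 × 58.8 = 202 W/m².

200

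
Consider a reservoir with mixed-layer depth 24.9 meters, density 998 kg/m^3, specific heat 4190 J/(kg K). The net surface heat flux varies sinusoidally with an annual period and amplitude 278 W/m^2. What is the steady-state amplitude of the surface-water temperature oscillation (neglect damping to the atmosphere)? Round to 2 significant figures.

Areal heat capacity C = ρ c_p D = 998 × 4190 × 24.9 = 1.04×10^8 J/(m²·K).
Angular frequency ω = 2π / T = 2π / 3.15×10^7 s = 1.99×10^-7 s⁻¹.
Cω = 1.04×10^8 × 1.99×10^-7 = 20.7 W/(m²·K).
Amplitude A = F₀ / (Cω) = 278 / 20.7 = 13.4 K.

13 K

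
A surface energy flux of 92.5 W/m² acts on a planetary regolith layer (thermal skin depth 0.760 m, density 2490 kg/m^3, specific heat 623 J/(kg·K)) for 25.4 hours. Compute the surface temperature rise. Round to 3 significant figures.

Areal heat capacity C = ρ c_p D = 2490 × 623 × 0.760 = 1.18×10^6 J/(m^2 K).
Net heat input Q = F Δt = 92.5 × (25.4 hours × 3600 s/hour) = 8.46×10^6 J/m².
ΔT = Q / C = 8.46×10^6 / 1.18×10^6 = 7.17 K.

7.17 K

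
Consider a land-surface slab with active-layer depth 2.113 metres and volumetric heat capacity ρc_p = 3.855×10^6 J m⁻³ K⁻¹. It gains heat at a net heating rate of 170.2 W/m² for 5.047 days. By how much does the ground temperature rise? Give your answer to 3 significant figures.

9.11 K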